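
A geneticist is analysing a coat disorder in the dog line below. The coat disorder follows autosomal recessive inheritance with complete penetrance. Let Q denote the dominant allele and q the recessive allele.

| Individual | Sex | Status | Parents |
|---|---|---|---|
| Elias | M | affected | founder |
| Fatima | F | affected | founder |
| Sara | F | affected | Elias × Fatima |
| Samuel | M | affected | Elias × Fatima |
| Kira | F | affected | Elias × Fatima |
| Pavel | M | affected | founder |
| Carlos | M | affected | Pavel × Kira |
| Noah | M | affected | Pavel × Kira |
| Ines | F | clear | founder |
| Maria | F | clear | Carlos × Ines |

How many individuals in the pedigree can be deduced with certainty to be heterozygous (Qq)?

1

Obligate heterozygotes: Maria is clear so carries Q and received q from Carlos (qq), so Maria is Qq.
Every other individual is either homozygous by phenotype or has at least one consistent homozygous assignment, so the count is 1.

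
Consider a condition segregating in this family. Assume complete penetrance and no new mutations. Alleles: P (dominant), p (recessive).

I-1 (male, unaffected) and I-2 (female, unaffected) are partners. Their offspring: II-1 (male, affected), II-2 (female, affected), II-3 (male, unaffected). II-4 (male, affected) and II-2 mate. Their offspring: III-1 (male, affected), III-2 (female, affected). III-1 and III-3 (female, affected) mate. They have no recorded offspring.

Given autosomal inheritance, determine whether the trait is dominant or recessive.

recessive

I-1 and I-2 are both unaffected yet have an affected child II-1. Under dominance, an affected child requires at least one affected parent, so the trait cannot be dominant.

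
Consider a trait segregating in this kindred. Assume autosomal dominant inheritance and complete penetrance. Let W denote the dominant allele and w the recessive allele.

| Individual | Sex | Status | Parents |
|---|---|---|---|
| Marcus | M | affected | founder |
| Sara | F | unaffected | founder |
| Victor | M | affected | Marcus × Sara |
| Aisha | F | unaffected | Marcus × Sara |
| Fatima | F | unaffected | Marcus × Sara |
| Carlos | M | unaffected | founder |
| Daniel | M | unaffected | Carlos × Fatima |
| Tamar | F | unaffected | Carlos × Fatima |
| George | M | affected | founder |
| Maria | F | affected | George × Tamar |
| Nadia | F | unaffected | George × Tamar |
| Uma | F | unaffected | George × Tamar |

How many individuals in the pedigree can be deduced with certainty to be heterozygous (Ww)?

4

Obligate heterozygotes: Marcus is affected so carries W and passed w to Aisha (ww), so Marcus is Ww; Victor is affected so carries W and received w from Sara (ww), so Victor is Ww; George is affected so carries W and passed w to Nadia (ww), so George is Ww; Maria is affected so carries W and received w from Tamar (ww), so Maria is Ww.
Every other individual is either homozygous by phenotype or has at least one consistent homozygous assignment, so the count is 4.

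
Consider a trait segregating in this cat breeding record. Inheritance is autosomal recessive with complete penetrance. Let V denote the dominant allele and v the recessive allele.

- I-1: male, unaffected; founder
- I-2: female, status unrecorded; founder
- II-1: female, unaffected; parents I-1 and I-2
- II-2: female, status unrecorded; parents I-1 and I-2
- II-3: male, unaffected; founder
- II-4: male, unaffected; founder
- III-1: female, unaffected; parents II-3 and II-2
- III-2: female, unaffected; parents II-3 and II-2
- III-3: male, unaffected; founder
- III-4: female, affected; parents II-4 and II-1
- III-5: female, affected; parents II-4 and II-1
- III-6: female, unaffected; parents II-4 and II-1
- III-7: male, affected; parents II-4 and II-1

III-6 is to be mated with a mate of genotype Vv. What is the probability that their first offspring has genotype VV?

1/3

II-4 is unaffected so carries V and passed v to III-4 (vv), so II-4 is Vv.
II-1 is unaffected so carries V and passed v to III-4 (vv), so II-1 is Vv.
III-6 is an unaffected offspring of II-4 (Vv) × II-1 (Vv), whose cross gives 1/4 VV : 1/2 Vv : 1/4 vv; conditioning on being unaffected, III-6 is VV with probability 1/3, Vv with probability 2/3.
Summing over parental genotype combinations, P(offspring has genotype VV) = 1/3·1/2 + 2/3·1/4 = 1/3.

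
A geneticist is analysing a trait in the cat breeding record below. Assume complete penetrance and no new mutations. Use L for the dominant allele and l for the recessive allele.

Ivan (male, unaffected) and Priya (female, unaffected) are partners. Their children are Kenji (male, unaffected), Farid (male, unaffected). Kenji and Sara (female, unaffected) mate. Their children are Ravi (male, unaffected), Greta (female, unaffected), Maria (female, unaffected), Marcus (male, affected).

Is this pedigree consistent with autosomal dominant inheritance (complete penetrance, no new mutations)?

Under autosomal dominant, Marcus (affected, male) cannot arise from Kenji (unaffected) × Sara (unaffected).

No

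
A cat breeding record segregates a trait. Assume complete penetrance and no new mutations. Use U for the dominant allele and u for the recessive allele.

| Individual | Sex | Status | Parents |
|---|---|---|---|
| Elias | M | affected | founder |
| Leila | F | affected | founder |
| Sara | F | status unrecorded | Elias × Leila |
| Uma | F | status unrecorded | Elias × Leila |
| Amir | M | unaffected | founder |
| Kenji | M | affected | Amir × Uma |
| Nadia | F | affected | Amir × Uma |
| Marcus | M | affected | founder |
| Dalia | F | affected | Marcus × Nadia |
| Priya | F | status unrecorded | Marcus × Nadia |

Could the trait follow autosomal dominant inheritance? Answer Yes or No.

Yes

A consistent assignment under autosomal dominant exists: Elias UU, Leila UU, Sara UU, Uma UU, Amir uu, Kenji Uu, Nadia Uu, Marcus UU, Dalia UU, Priya UU.
In this assignment every recorded phenotype matches its genotype and every non-founder's genotype is obtainable from its parents' genotypes, so the pedigree is consistent.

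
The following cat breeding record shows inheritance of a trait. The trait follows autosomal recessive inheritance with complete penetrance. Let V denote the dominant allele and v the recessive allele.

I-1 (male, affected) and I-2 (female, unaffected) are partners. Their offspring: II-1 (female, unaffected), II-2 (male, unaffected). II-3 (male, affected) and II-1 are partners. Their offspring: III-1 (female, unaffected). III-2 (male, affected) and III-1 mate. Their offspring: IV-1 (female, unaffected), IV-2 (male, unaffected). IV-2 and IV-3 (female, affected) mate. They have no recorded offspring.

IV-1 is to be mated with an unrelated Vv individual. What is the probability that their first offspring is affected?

1/4

IV-1 is unaffected so carries V and received v from III-2 (vv), so IV-1 is Vv.
The cross gives 1/4 VV : 1/2 Vv : 1/4 vv, so P(offspring is affected) = 1/4.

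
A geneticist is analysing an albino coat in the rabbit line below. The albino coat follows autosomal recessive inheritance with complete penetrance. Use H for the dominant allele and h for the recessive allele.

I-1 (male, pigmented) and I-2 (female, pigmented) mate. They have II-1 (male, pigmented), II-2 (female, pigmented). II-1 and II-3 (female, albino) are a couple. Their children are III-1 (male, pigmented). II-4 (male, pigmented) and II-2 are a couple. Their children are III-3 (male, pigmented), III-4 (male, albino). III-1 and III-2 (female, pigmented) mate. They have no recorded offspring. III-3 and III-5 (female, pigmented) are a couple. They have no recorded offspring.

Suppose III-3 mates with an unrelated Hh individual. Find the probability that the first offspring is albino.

1/6

II-4 is pigmented so carries H and passed h to III-4 (hh), so II-4 is Hh.
II-2 is pigmented so carries H and passed h to III-4 (hh), so II-2 is Hh.
III-3 is a pigmented offspring of II-4 (Hh) × II-2 (Hh), whose cross gives 1/4 HH : 1/2 Hh : 1/4 hh; conditioning on being pigmented, III-3 is HH with probability 1/3, Hh with probability 2/3.
Summing over parental genotype combinations, P(offspring is albino) = 2/3·1/4 = 1/6.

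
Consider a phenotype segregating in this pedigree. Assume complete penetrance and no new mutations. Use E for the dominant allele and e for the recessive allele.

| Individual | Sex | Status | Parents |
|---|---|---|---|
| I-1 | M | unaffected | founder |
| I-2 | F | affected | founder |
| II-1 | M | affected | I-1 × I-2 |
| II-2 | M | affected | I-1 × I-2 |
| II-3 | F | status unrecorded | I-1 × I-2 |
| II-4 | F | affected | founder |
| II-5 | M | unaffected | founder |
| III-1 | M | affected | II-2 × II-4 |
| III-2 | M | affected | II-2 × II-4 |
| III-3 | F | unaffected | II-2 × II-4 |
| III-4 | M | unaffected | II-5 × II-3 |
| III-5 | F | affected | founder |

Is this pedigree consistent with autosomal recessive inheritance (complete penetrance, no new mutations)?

Under autosomal recessive, III-3 (unaffected, female) cannot arise from II-2 (affected) × II-4 (affected).

No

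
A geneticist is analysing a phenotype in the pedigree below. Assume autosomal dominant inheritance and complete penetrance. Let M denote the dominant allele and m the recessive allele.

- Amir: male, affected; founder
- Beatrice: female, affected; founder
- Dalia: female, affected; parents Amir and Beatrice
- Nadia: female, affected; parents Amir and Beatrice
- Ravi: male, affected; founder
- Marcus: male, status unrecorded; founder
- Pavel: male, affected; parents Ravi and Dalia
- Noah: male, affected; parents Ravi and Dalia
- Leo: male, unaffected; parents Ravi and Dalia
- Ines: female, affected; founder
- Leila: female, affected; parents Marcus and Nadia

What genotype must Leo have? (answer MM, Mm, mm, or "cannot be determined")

mm

Leo is unaffected, so Leo is mm.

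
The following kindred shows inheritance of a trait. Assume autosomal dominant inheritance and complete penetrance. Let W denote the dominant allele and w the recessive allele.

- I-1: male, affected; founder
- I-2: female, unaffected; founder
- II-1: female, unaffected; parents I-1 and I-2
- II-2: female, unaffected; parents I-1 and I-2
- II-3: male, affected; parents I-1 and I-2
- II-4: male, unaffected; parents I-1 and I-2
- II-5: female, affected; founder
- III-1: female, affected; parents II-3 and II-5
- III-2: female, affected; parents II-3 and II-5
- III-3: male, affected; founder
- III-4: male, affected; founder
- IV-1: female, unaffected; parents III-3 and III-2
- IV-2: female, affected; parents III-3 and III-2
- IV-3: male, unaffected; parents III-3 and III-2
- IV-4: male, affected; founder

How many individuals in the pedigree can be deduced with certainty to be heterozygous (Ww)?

4

Obligate heterozygotes: I-1 is affected so carries W and passed w to II-1 (ww), so I-1 is Ww; II-3 is affected so carries W and received w from I-2 (ww), so II-3 is Ww; III-2 is affected so carries W and passed w to IV-1 (ww), so III-2 is Ww; III-3 is affected so carries W and passed w to IV-1 (ww), so III-3 is Ww.
Every other individual is either homozygous by phenotype or has at least one consistent homozygous assignment, so the count is 4.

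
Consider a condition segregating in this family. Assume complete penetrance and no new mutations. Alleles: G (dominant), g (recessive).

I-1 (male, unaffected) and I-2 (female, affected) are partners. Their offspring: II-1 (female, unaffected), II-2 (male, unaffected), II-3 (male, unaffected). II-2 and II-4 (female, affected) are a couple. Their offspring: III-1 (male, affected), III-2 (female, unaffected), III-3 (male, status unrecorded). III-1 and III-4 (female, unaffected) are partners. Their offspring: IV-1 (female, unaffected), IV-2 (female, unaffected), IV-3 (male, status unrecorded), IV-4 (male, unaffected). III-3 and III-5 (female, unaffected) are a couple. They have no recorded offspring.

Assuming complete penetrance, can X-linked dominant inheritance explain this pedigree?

No

Under X-linked dominant, IV-1 (unaffected, female) cannot arise from III-1 (affected) × III-4 (unaffected).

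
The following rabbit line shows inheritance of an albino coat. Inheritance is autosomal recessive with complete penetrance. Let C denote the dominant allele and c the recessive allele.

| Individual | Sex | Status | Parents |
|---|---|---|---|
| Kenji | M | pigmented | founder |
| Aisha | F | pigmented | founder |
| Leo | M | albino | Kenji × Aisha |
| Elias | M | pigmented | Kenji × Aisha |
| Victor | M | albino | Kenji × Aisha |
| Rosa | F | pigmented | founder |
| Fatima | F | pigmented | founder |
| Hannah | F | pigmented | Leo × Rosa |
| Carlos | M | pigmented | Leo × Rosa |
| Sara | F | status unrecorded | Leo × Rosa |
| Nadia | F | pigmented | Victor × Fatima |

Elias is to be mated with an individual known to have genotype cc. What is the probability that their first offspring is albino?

1/3

Kenji is pigmented so carries C and passed c to Leo (cc), so Kenji is Cc.
Aisha is pigmented so carries C and passed c to Leo (cc), so Aisha is Cc.
Elias is a pigmented offspring of Kenji (Cc) × Aisha (Cc), whose cross gives 1/4 CC : 1/2 Cc : 1/4 cc; conditioning on being pigmented, Elias is CC with probability 1/3, Cc with probability 2/3.
Summing over parental genotype combinations, P(offspring is albino) = 2/3·1/2 = 1/3.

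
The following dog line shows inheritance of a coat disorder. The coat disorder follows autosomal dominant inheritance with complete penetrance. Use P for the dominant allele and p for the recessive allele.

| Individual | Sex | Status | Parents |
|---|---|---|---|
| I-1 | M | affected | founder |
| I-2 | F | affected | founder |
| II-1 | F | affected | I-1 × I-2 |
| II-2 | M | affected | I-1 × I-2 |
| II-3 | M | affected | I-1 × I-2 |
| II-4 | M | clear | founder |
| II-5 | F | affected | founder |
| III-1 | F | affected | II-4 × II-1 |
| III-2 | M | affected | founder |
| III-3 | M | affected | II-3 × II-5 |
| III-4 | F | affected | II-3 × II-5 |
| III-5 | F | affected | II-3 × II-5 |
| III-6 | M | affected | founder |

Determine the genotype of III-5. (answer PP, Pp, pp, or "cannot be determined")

cannot be determined

III-5's phenotype allows PP or Pp, and no parent or child forces a single allele at both positions; consistent genotype assignments exist with III-5 as PP or Pp.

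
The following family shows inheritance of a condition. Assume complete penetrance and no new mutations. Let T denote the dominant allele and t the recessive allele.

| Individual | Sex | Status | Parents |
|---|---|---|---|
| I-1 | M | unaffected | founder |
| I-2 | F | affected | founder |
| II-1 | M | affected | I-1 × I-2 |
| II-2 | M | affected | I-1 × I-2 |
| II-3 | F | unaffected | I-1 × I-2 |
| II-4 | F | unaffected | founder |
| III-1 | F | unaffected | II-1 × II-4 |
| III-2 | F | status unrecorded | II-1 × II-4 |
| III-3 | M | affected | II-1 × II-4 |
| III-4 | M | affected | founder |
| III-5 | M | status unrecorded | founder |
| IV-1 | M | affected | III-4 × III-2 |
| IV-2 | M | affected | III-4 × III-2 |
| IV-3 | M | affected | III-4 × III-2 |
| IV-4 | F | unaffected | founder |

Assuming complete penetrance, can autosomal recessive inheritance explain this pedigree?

A consistent assignment under autosomal recessive exists: I-1 Tt, I-2 tt, II-1 tt, II-2 tt, II-3 Tt, II-4 Tt, III-1 Tt, III-2 Tt, III-3 tt, III-4 tt, III-5 TT, IV-1 tt, IV-2 tt, IV-3 tt, IV-4 TT.
In this assignment every recorded phenotype matches its genotype and every non-founder's genotype is obtainable from its parents' genotypes, so the pedigree is consistent.

Yes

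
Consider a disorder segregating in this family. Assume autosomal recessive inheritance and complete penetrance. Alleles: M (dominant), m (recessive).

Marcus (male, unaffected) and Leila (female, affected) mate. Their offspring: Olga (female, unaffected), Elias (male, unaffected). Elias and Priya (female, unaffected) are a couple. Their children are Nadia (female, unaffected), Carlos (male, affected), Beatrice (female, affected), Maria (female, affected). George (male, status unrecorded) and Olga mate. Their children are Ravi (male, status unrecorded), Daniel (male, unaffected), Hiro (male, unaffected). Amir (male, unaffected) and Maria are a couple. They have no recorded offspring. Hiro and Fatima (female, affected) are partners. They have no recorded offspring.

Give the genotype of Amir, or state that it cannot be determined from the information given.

Amir's phenotype allows MM or Mm, and no parent or child forces a single allele at both positions; consistent genotype assignments exist with Amir as MM or Mm.

cannot be determined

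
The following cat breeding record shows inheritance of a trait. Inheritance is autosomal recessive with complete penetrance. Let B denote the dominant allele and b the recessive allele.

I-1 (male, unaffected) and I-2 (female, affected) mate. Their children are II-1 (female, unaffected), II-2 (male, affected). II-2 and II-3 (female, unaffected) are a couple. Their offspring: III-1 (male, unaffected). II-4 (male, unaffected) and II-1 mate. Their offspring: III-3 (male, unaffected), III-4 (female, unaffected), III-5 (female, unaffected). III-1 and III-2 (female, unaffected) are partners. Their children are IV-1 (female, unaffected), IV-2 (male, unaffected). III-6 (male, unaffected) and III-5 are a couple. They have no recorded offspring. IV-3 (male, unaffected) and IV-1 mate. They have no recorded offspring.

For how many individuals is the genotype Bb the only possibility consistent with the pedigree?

Obligate heterozygotes: I-1 is unaffected so carries B and passed b to II-2 (bb), so I-1 is Bb; II-1 is unaffected so carries B and received b from I-2 (bb), so II-1 is Bb; III-1 is unaffected so carries B and received b from II-2 (bb), so III-1 is Bb.
Every other individual is either homozygous by phenotype or has at least one consistent homozygous assignment, so the count is 3.

3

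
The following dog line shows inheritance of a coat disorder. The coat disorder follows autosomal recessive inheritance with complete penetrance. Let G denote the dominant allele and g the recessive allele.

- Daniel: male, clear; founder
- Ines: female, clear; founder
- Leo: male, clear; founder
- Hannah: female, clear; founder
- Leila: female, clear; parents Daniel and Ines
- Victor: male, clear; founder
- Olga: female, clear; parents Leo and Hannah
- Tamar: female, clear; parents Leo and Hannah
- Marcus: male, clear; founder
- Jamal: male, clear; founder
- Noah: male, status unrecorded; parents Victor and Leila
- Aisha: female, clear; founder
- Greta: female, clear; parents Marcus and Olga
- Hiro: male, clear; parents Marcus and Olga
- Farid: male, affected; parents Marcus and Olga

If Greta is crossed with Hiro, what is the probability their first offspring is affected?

Marcus is clear so carries G and passed g to Farid (gg), so Marcus is Gg.
Olga is clear so carries G and passed g to Farid (gg), so Olga is Gg.
Greta is a clear offspring of Marcus (Gg) × Olga (Gg), whose cross gives 1/4 GG : 1/2 Gg : 1/4 gg; conditioning on being clear, Greta is GG with probability 1/3, Gg with probability 2/3.
Hiro is a clear offspring of Marcus (Gg) × Olga (Gg), whose cross gives 1/4 GG : 1/2 Gg : 1/4 gg; conditioning on being clear, Hiro is GG with probability 1/3, Gg with probability 2/3.
Summing over parental genotype combinations, P(offspring is affected) = 4/9·1/4 = 1/9.

1/9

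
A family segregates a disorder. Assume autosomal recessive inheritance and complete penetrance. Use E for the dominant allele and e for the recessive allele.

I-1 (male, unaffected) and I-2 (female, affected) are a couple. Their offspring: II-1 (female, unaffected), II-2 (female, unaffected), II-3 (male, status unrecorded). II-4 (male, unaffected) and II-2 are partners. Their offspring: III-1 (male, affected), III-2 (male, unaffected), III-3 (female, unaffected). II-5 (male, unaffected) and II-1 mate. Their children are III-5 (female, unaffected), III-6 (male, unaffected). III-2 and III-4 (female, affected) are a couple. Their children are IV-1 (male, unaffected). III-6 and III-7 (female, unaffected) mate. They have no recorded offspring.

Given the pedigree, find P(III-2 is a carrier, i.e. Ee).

II-4 is unaffected so carries E and passed e to III-1 (ee), so II-4 is Ee.
II-2 is unaffected so carries E and received e from I-2 (ee), so II-2 is Ee.
Their cross gives offspring ratios 1/4 EE : 1/2 Ee : 1/4 ee. Conditioning on III-2 being unaffected, P(Ee) = 1/2 / 3/4 = 2/3 before taking III-2's own offspring into account.
III-4 is affected, so III-4 is ee.
Now use III-2's offspring. Probability of each recorded status — unaffected son IV-1: 1/2 if III-2 is Ee, 1 if EE.
Bayes: P(Ee) = 2/3·1/2 / (2/3·1/2 + 1/3·1) = 1/2.

1/2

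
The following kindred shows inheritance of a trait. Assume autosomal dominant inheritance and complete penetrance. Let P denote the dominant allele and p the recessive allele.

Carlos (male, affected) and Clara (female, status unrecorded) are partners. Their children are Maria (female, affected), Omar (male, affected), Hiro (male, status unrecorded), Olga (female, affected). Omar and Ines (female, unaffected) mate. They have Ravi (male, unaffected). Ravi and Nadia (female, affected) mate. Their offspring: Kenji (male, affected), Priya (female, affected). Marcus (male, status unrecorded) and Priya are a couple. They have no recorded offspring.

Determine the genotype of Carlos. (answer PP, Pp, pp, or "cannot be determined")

Carlos's phenotype allows PP or Pp, and no parent or child forces a single allele at both positions; consistent genotype assignments exist with Carlos as PP or Pp.

cannot be determined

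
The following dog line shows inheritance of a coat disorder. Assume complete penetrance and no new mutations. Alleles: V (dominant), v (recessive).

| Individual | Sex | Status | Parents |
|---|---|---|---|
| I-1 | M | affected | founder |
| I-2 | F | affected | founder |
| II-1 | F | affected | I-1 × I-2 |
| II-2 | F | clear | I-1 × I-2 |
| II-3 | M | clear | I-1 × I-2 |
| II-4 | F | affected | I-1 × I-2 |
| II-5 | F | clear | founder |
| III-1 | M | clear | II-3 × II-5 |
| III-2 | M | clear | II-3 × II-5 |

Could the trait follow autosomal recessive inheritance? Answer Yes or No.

No

Under autosomal recessive, II-2 (clear, female) cannot arise from I-1 (affected) × I-2 (affected).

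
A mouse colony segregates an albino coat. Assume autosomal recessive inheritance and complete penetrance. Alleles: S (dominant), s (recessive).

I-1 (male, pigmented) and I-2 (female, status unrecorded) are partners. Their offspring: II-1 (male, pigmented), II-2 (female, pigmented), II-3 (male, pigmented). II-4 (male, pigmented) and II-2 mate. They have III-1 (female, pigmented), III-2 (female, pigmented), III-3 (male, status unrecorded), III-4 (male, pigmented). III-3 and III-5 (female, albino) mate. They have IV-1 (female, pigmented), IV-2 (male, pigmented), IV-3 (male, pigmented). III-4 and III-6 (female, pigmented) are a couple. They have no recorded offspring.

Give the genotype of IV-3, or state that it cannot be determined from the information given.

Ss

From phenotype alone, IV-3 is SS or Ss.
IV-3 is pigmented so carries S and received s from III-5 (ss), so IV-3 is Ss.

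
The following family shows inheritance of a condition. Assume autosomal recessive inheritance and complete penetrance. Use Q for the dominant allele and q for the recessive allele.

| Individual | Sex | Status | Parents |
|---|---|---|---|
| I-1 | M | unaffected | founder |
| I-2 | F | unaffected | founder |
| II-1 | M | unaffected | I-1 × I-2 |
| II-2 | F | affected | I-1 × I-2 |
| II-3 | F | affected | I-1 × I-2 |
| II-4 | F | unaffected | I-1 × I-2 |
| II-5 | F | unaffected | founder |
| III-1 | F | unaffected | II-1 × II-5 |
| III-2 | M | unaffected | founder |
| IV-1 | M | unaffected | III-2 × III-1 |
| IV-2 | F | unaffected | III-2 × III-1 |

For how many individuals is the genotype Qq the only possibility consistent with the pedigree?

Obligate heterozygotes: I-1 is unaffected so carries Q and passed q to II-2 (qq), so I-1 is Qq; I-2 is unaffected so carries Q and passed q to II-2 (qq), so I-2 is Qq.
Every other individual is either homozygous by phenotype or has at least one consistent homozygous assignment, so the count is 2.

2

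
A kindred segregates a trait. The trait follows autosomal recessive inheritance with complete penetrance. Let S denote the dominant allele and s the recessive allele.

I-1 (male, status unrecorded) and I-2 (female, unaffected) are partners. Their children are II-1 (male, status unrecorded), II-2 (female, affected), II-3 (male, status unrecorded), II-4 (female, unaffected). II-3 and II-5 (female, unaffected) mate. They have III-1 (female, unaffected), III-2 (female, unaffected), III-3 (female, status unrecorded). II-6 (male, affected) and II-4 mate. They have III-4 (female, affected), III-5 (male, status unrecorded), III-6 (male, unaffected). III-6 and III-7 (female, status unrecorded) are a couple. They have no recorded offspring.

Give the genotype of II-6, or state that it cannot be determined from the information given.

II-6 is affected, so II-6 is ss.

ss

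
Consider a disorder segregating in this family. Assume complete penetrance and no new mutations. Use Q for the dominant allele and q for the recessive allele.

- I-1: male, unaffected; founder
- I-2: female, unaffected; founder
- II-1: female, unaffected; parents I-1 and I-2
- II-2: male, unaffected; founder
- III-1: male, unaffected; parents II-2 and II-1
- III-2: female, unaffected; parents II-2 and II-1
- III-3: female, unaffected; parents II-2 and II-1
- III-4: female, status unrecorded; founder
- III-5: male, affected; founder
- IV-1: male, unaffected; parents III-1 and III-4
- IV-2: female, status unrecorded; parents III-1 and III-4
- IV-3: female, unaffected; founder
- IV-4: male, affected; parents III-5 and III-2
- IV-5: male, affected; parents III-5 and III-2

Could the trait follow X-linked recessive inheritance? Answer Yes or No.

Yes

A consistent assignment under X-linked recessive exists: I-1 X^Q Y, I-2 X^Q X^q, II-1 X^Q X^q, II-2 X^Q Y, III-1 X^Q Y, III-2 X^Q X^q, III-3 X^Q X^Q, III-4 X^Q X^Q, III-5 X^q Y, IV-1 X^Q Y, IV-2 X^Q X^Q, IV-3 X^Q X^Q, IV-4 X^q Y, IV-5 X^q Y.
In this assignment every recorded phenotype matches its genotype and every non-founder's genotype is obtainable from its parents' genotypes, so the pedigree is consistent.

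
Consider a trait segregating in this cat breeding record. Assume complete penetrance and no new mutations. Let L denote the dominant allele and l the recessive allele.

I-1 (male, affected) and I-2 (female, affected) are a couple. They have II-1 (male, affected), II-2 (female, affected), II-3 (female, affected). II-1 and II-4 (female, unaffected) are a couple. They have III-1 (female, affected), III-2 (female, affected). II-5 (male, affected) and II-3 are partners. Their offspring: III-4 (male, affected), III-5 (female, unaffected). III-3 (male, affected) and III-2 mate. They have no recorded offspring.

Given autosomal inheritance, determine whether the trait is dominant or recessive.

II-5 and II-3 are both affected yet have an unaffected child III-5. Under a recessive model two affected parents are homozygous and every child would be affected, so the trait cannot be recessive.

dominant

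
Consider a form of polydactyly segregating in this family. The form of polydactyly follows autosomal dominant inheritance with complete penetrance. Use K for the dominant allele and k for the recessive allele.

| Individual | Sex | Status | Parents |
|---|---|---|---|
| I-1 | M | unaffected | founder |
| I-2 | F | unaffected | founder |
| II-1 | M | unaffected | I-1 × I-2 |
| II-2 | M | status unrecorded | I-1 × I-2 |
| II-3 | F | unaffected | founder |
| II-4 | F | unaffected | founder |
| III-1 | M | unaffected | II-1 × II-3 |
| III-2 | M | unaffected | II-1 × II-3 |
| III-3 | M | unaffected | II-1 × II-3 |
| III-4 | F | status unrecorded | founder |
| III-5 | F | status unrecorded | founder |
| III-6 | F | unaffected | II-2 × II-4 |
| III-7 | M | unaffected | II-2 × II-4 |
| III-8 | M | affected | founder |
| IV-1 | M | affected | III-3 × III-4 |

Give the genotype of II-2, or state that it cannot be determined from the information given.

kk

From phenotype alone, II-2 is KK or Kk or kk.
II-2 received k from I-1 (kk) and received k from I-2 (kk), so II-2 is kk.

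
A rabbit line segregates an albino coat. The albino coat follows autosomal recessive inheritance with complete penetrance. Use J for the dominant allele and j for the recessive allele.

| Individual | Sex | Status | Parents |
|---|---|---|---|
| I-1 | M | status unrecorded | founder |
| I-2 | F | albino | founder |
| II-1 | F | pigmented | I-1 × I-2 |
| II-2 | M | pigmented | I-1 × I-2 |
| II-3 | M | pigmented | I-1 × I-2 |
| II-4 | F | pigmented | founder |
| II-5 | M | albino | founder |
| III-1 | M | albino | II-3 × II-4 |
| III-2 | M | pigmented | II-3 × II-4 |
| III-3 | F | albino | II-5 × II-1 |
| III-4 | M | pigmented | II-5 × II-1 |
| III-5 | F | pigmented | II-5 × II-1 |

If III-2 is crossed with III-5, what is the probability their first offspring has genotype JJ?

1/3

II-3 is pigmented so carries J and received j from I-2 (jj), so II-3 is Jj.
II-4 is pigmented so carries J and passed j to III-1 (jj), so II-4 is Jj.
III-2 is a pigmented offspring of II-3 (Jj) × II-4 (Jj), whose cross gives 1/4 JJ : 1/2 Jj : 1/4 jj; conditioning on being pigmented, III-2 is JJ with probability 1/3, Jj with probability 2/3.
III-5 is pigmented so carries J and received j from II-5 (jj), so III-5 is Jj.
Summing over parental genotype combinations, P(offspring has genotype JJ) = 1/3·1/2 + 2/3·1/4 = 1/3.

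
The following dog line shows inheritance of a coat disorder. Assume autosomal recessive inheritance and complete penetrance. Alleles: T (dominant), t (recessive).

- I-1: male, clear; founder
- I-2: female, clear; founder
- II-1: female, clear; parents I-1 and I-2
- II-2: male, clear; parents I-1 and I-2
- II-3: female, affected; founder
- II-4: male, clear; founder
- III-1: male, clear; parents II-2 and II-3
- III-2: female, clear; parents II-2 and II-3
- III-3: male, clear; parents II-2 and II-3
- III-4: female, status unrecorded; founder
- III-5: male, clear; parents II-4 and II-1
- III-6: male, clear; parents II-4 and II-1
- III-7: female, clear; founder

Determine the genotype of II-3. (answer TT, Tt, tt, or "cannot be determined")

II-3 is affected, so II-3 is tt.

tt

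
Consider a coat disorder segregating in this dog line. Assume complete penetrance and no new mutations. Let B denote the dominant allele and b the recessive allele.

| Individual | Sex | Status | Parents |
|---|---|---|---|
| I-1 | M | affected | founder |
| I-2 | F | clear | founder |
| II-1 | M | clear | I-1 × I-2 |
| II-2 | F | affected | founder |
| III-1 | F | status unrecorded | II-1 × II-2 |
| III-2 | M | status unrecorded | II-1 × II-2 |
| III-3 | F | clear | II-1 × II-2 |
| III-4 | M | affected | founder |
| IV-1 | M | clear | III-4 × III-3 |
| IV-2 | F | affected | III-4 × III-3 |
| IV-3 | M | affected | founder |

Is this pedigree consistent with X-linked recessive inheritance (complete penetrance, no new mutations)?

Yes

A consistent assignment under X-linked recessive exists: I-1 X^b Y, I-2 X^B X^B, II-1 X^B Y, II-2 X^b X^b, III-1 X^B X^b, III-2 X^b Y, III-3 X^B X^b, III-4 X^b Y, IV-1 X^B Y, IV-2 X^b X^b, IV-3 X^b Y.
In this assignment every recorded phenotype matches its genotype and every non-founder's genotype is obtainable from its parents' genotypes, so the pedigree is consistent.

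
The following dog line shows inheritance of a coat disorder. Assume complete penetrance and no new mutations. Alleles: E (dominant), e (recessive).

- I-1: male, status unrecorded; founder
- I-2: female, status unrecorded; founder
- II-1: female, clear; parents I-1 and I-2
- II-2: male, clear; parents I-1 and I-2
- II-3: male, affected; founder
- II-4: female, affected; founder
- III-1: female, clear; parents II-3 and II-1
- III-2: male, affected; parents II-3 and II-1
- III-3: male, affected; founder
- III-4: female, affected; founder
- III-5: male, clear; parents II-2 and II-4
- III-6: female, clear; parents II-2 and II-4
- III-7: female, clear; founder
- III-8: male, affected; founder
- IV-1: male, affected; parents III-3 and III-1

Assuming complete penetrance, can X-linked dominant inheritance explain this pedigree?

No

Under X-linked dominant, III-1 (clear, female) cannot arise from II-3 (affected) × II-1 (clear).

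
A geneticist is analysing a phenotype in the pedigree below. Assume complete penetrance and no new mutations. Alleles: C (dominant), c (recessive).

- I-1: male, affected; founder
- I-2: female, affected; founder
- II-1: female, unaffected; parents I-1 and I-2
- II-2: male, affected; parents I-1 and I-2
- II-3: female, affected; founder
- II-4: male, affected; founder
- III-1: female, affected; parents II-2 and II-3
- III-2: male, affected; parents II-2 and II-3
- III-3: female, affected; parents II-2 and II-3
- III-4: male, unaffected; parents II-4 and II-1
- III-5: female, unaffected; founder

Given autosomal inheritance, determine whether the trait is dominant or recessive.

I-1 and I-2 are both affected yet have an unaffected child II-1. Under a recessive model two affected parents are homozygous and every child would be affected, so the trait cannot be recessive.

dominant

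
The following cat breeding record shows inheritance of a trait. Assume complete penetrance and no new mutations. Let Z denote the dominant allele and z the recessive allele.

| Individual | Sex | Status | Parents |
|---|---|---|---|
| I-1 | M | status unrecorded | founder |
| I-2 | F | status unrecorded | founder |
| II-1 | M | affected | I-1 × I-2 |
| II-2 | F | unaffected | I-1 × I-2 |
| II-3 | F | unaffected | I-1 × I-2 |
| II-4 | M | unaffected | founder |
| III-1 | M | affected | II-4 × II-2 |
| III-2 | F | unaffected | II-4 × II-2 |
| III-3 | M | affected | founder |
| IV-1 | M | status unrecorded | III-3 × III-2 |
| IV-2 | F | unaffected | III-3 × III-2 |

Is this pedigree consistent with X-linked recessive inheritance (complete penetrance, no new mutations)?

Yes

A consistent assignment under X-linked recessive exists: I-1 X^Z Y, I-2 X^Z X^z, II-1 X^z Y, II-2 X^Z X^z, II-3 X^Z X^Z, II-4 X^Z Y, III-1 X^z Y, III-2 X^Z X^Z, III-3 X^z Y, IV-1 X^Z Y, IV-2 X^Z X^z.
In this assignment every recorded phenotype matches its genotype and every non-founder's genotype is obtainable from its parents' genotypes, so the pedigree is consistent.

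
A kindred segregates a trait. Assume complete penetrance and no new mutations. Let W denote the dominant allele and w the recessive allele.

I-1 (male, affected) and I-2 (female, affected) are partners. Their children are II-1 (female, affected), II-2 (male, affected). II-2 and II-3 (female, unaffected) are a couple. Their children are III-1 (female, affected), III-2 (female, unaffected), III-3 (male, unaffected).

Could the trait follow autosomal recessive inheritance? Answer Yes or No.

A consistent assignment under autosomal recessive exists: I-1 ww, I-2 ww, II-1 ww, II-2 ww, II-3 Ww, III-1 ww, III-2 Ww, III-3 Ww.
In this assignment every recorded phenotype matches its genotype and every non-founder's genotype is obtainable from its parents' genotypes, so the pedigree is consistent.

Yes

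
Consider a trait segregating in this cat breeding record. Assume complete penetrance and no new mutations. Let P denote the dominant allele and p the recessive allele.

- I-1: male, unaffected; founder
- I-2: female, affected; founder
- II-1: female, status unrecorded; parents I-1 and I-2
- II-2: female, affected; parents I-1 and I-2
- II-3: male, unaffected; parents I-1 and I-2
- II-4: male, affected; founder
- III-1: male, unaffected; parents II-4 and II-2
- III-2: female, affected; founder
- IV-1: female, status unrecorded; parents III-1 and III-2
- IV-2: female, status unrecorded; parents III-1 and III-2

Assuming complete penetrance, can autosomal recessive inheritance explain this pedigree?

Under autosomal recessive, III-1 (unaffected, male) cannot arise from II-4 (affected) × II-2 (affected).

No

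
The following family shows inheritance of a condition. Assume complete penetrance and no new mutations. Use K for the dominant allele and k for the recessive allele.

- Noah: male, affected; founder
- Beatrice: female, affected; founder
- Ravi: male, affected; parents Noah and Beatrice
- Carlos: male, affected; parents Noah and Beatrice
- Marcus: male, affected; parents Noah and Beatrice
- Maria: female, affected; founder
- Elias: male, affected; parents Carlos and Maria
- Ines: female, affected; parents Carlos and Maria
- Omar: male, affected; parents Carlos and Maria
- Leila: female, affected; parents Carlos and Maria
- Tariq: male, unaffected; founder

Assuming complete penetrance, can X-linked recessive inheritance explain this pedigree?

Yes

A consistent assignment under X-linked recessive exists: Noah X^k Y, Beatrice X^k X^k, Ravi X^k Y, Carlos X^k Y, Marcus X^k Y, Maria X^k X^k, Elias X^k Y, Ines X^k X^k, Omar X^k Y, Leila X^k X^k, Tariq X^K Y.
In this assignment every recorded phenotype matches its genotype and every non-founder's genotype is obtainable from its parents' genotypes, so the pedigree is consistent.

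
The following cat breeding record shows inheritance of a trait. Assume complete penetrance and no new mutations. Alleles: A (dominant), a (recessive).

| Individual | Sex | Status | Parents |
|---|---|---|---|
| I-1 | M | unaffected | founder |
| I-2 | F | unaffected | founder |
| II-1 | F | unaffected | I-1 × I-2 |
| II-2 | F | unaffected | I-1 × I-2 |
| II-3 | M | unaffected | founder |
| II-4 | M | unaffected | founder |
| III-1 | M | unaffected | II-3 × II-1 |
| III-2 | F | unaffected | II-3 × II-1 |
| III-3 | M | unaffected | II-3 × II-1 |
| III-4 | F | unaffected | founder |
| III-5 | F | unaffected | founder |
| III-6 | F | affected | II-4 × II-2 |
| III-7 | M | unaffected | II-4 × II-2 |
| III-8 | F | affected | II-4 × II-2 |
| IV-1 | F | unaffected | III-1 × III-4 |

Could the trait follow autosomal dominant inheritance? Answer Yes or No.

No

Under autosomal dominant, III-6 (affected, female) cannot arise from II-4 (unaffected) × II-2 (unaffected).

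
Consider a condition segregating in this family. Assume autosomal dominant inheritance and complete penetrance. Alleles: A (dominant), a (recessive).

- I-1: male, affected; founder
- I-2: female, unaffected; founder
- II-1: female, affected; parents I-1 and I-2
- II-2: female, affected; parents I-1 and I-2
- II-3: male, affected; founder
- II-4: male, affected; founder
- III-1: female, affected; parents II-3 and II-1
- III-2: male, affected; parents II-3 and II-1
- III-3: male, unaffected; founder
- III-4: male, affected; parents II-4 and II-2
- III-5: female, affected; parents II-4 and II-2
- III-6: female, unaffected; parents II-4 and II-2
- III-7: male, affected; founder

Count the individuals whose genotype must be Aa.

3

Obligate heterozygotes: II-1 is affected so carries A and received a from I-2 (aa), so II-1 is Aa; II-2 is affected so carries A and received a from I-2 (aa), so II-2 is Aa; II-4 is affected so carries A and passed a to III-6 (aa), so II-4 is Aa.
Every other individual is either homozygous by phenotype or has at least one consistent homozygous assignment, so the count is 3.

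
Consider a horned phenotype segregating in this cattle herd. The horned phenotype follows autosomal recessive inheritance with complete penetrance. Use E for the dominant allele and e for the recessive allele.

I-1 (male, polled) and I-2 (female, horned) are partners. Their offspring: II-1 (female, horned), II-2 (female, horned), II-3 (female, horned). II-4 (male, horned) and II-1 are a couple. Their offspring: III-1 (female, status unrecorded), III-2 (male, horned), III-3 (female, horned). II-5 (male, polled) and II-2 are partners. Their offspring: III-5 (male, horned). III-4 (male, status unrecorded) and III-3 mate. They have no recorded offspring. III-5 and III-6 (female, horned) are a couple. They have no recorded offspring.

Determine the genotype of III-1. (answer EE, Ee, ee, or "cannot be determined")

ee

From phenotype alone, III-1 is EE or Ee or ee.
III-1 received e from II-4 (ee) and received e from II-1 (ee), so III-1 is ee.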